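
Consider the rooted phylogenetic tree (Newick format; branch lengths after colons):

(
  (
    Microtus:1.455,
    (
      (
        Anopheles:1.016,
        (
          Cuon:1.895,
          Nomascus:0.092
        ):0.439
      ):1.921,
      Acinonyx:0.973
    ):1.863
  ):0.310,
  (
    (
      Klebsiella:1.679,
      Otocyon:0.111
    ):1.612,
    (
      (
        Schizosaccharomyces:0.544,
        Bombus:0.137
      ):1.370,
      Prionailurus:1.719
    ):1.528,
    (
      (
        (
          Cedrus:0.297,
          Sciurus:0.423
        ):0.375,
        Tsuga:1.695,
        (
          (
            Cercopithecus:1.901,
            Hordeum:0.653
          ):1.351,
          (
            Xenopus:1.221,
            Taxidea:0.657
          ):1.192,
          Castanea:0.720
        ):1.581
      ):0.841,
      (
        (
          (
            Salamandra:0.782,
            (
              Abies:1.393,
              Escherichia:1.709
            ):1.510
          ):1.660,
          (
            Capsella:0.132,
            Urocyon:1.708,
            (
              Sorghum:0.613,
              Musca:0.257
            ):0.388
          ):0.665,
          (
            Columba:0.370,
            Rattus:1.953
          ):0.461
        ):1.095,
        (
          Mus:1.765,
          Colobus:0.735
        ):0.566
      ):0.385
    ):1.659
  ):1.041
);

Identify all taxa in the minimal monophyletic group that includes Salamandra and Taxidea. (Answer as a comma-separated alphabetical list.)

Abies, Capsella, Castanea, Cedrus, Cercopithecus, Colobus, Columba, Escherichia, Hordeum, Mus, Musca, Rattus, Salamandra, Sciurus, Sorghum, Taxidea, Tsuga, Urocyon, Xenopus

Tracing Salamandra: it sits inside (Salamandra,(Abies,Escherichia)).
Tracing Taxidea: it sits inside (Xenopus,Taxidea).
The smallest clade enclosing both is (((Cedrus,Sciurus),Tsuga,((Cercopithecus,Hordeum),(Xenopus,Taxidea),Castanea)),(((Salamandra,(Abies,Escherichia)),(Capsella,Urocyon,(Sorghum,Musca)),(Columba,Rattus)),(Mus,Colobus))); the answer is its 19 terminal taxa in alphabetical order.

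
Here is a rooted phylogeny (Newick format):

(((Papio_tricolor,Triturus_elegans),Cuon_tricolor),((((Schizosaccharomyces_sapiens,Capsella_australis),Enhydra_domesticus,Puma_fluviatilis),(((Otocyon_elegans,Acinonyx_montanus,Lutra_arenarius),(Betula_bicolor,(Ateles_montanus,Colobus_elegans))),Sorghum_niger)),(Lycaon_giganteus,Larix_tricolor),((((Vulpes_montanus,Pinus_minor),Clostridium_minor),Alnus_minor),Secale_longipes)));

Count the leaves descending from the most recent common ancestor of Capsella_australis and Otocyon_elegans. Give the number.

The MRCA of Capsella_australis and Otocyon_elegans is the node subtending (((Schizosaccharomyces_sapiens,Capsella_australis),Enhydra_domesticus,Puma_fluviatilis),(((Otocyon_elegans,Acinonyx_montanus,Lutra_arenarius),(Betula_bicolor,(Ateles_montanus,Colobus_elegans))),Sorghum_niger)).
That clade contains 11 terminal taxa: Acinonyx_montanus, Ateles_montanus, Betula_bicolor, Capsella_australis, Colobus_elegans, Enhydra_domesticus, Lutra_arenarius, Otocyon_elegans, Puma_fluviatilis, Schizosaccharomyces_sapiens, Sorghum_niger.

11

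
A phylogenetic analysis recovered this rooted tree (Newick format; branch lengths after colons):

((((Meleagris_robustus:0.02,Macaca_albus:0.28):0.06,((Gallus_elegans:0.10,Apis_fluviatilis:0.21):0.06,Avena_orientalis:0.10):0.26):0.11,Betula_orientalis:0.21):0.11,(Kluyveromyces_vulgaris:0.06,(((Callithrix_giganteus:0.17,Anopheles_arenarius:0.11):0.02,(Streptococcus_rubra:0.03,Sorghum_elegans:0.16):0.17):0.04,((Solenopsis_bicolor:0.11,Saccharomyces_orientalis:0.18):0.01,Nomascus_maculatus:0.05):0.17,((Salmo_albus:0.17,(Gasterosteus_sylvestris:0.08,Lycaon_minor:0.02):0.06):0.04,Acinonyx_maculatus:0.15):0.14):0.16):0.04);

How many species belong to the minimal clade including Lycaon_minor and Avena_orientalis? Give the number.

The MRCA of Lycaon_minor and Avena_orientalis is the root, so the clade is the entire tree.
That clade contains 18 terminal taxa: Acinonyx_maculatus, Anopheles_arenarius, Apis_fluviatilis, Avena_orientalis, Betula_orientalis, Callithrix_giganteus, Gallus_elegans, Gasterosteus_sylvestris, Kluyveromyces_vulgaris, Lycaon_minor, Macaca_albus, Meleagris_robustus, Nomascus_maculatus, Saccharomyces_orientalis, Salmo_albus, Solenopsis_bicolor, Sorghum_elegans, Streptococcus_rubra.

18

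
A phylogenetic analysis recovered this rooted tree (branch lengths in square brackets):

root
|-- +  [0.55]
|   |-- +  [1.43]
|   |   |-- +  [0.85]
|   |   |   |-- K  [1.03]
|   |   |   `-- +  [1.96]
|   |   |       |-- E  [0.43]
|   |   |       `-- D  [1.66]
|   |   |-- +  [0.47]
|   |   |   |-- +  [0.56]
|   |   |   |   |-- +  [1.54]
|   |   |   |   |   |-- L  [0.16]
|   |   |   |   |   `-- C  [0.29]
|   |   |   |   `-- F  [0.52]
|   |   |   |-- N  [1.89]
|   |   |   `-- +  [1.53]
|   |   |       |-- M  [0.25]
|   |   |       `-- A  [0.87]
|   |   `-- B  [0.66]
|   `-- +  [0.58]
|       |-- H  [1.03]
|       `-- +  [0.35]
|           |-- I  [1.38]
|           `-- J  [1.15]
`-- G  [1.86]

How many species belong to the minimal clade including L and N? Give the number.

The MRCA of L and N is the node subtending (((L,C),F),N,(M,A)).
That clade contains 6 terminal taxa: A, C, F, L, M, N.

6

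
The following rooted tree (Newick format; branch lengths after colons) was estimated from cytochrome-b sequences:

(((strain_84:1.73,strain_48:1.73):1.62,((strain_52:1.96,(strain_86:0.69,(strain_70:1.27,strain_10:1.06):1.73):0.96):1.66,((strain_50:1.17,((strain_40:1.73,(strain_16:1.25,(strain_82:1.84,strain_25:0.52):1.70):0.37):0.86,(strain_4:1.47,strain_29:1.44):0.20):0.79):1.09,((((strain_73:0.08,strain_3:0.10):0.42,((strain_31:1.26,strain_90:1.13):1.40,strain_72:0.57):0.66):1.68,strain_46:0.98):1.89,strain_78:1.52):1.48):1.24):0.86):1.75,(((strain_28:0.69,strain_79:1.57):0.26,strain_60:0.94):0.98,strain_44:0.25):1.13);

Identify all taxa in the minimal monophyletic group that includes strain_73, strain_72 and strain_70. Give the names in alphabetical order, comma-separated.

Tracing strain_73: it sits inside (strain_73,strain_3).
Tracing strain_72: it sits inside ((strain_31,strain_90),strain_72).
Tracing strain_70: it sits inside (strain_70,strain_10).
The smallest clade enclosing all 3 is ((strain_52,(strain_86,(strain_70,strain_10))),((strain_50,((strain_40,(strain_16,(strain_82,strain_25))),(strain_4,strain_29))),((((strain_73,strain_3),((strain_31,strain_90),strain_72)),strain_46),strain_78))); the answer is its 18 terminal taxa in alphabetical order.

strain_10, strain_16, strain_25, strain_29, strain_3, strain_31, strain_4, strain_40, strain_46, strain_50, strain_52, strain_70, strain_72, strain_73, strain_78, strain_82, strain_86, strain_90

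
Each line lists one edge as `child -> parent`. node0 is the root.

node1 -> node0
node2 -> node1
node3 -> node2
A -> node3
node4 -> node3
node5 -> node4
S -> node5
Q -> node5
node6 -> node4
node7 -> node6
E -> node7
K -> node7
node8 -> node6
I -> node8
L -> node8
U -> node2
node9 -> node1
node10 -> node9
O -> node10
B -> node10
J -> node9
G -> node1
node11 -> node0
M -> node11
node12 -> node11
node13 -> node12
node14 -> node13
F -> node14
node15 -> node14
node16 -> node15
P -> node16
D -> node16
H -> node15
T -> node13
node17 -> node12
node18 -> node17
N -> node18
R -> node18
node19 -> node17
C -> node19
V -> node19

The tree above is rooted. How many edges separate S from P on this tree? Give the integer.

13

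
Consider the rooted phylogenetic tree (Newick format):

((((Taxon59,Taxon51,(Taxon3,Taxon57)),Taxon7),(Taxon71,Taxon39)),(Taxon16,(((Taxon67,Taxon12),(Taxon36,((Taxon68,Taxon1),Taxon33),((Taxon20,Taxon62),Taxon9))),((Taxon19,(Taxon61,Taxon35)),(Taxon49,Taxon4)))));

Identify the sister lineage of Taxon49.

Taxon49 attaches to the tree at the node subtending (Taxon49,Taxon4).
The other lineage descending from that same node — the sister group — is the single tip Taxon4.

Taxon4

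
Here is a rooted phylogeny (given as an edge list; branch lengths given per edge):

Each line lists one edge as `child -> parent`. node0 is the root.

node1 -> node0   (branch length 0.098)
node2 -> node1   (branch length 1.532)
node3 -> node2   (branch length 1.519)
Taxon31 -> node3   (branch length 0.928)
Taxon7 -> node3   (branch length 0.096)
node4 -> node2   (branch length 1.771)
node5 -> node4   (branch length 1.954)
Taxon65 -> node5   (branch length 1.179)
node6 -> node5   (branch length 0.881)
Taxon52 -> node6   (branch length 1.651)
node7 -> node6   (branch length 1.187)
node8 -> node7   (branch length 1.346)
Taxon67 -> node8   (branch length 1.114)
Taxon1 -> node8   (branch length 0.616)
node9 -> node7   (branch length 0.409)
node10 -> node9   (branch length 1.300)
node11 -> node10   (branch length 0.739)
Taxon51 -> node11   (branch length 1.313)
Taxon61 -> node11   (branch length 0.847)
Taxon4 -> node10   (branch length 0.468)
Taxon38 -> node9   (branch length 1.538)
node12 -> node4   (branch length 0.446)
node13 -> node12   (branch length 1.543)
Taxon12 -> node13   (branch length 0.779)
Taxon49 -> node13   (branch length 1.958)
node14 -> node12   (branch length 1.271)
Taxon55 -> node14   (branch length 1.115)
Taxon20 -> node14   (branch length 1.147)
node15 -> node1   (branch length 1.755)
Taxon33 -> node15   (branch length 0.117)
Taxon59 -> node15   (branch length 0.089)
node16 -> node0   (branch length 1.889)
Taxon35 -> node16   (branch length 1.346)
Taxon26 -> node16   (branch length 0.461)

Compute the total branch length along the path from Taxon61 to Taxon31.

11.535

The path runs Taxon61 → … → MRCA → … → Taxon31; the MRCA is the node subtending ((Taxon31,Taxon7),((Taxon65,(Taxon52,((Taxon67,Taxon1),(((Taxon51,Taxon61),Taxon4),Taxon38)))),((Taxon12,Taxon49),(Taxon55,Taxon20)))).
Branch lengths along that path: 0.847 + 0.739 + 1.300 + 0.409 + 1.187 + 0.881 + 1.954 + 1.771 + 1.519 + 0.928 = 11.535.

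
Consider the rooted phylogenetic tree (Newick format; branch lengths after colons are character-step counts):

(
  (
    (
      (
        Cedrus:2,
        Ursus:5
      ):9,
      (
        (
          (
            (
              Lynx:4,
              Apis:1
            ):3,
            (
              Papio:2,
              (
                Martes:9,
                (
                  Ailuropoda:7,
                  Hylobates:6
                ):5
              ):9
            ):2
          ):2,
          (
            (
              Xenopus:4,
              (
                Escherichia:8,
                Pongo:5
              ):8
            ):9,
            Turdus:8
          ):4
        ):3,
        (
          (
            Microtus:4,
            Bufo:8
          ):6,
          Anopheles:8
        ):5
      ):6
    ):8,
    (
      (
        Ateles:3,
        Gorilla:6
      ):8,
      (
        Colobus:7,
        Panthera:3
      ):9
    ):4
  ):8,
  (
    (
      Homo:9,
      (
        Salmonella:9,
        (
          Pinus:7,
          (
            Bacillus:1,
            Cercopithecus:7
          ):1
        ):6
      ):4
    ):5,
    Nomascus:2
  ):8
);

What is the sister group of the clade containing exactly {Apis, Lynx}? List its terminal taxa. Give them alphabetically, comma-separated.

Ailuropoda, Hylobates, Martes, Papio

The clade containing exactly {Apis, Lynx} attaches to the tree at the node subtending ((Lynx,Apis),(Papio,(Martes,(Ailuropoda,Hylobates)))).
The other lineage descending from that same node — the sister group — is (Papio,(Martes,(Ailuropoda,Hylobates))); its 4 tips in alphabetical order are the answer.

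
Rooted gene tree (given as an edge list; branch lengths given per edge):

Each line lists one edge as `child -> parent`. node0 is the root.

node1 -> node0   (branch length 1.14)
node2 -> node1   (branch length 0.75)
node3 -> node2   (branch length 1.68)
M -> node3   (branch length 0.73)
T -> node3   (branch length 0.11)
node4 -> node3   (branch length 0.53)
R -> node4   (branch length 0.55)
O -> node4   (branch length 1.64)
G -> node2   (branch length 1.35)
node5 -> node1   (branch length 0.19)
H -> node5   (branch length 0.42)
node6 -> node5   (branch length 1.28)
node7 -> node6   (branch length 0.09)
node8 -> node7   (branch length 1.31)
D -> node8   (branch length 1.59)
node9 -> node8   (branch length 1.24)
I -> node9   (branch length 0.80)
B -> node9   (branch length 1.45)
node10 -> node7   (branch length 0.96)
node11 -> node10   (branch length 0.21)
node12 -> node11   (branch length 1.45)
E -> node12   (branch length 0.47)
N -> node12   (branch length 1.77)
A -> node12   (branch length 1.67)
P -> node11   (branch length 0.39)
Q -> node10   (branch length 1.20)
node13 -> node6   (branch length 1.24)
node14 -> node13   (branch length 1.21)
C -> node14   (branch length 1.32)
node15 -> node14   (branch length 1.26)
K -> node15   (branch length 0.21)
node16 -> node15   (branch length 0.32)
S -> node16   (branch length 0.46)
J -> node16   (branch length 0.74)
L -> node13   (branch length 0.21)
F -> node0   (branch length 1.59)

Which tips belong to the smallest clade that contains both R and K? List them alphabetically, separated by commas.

Tracing R: it sits inside (R,O).
Tracing K: it sits inside (K,(S,J)).
The smallest clade enclosing both is (((M,T,(R,O)),G),(H,(((D,(I,B)),(((E,N,A),P),Q)),((C,(K,(S,J))),L)))); the answer is its 19 terminal taxa in alphabetical order.

A, B, C, D, E, G, H, I, J, K, L, M, N, O, P, Q, R, S, T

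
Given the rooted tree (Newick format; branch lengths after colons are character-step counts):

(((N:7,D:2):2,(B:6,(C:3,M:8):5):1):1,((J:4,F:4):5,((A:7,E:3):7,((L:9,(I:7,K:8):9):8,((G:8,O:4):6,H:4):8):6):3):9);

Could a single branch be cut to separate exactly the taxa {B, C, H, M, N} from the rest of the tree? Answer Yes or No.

The MRCA of the listed taxa is the root, so the smallest clade containing them is the whole tree.
That clade also contains A, D, E, F, G, I, J, K, L, O, which are not in the proposed group, so the group is not monophyletic.

No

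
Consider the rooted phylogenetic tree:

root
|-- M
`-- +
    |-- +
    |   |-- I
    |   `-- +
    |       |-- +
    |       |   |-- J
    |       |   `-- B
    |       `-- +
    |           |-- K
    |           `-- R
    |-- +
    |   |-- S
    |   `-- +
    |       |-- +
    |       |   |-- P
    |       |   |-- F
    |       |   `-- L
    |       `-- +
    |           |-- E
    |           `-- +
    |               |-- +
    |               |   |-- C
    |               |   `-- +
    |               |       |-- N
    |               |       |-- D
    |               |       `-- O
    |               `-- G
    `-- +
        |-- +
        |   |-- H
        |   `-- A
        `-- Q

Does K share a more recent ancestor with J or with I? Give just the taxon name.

The MRCA of K and J subtends ((J,B),(K,R)) (4 taxa).
The MRCA of K and I subtends (I,((J,B),(K,R))) (5 taxa).
The first is nested inside the second, so K shares a more recent common ancestor with J.

J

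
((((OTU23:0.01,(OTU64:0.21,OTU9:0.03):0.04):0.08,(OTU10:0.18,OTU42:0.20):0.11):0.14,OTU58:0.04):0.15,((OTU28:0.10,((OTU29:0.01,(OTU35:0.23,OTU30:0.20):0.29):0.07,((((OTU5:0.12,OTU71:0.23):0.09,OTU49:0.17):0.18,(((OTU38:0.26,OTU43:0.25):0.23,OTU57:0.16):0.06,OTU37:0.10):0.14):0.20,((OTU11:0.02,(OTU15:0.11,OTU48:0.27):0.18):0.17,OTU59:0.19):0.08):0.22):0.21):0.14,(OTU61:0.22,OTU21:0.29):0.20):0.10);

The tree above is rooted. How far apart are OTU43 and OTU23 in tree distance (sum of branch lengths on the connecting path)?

The path runs OTU43 → … → MRCA → … → OTU23; the MRCA is the root of the tree.
Branch lengths along that path: 0.25 + 0.23 + 0.06 + 0.14 + 0.20 + 0.22 + 0.21 + 0.14 + 0.10 + 0.15 + 0.14 + 0.08 + 0.01 = 1.93.

1.93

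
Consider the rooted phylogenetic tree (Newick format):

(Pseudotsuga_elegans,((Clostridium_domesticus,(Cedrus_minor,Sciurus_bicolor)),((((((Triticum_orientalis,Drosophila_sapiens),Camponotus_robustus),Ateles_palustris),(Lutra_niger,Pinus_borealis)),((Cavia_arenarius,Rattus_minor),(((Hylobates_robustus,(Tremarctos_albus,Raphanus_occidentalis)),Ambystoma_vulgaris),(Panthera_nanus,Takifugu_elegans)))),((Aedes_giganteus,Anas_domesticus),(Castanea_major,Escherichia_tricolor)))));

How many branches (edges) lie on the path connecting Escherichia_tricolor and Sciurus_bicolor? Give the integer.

7

The MRCA of Escherichia_tricolor and Sciurus_bicolor is the node subtending ((Clostridium_domesticus,(Cedrus_minor,Sciurus_bicolor)),((((((Triticum_orientalis,Drosophila_sapiens),Camponotus_robustus),Ateles_palustris),(Lutra_niger,Pinus_borealis)),((Cavia_arenarius,Rattus_minor),(((Hylobates_robustus,(Tremarctos_albus,Raphanus_occidentalis)),Ambystoma_vulgaris),(Panthera_nanus,Takifugu_elegans)))),((Aedes_giganteus,Anas_domesticus),(Castanea_major,Escherichia_tricolor)))).
From Escherichia_tricolor up to that node: 4 branches. From Sciurus_bicolor up to the same node: 3 branches. Total: 4 + 3 = 7.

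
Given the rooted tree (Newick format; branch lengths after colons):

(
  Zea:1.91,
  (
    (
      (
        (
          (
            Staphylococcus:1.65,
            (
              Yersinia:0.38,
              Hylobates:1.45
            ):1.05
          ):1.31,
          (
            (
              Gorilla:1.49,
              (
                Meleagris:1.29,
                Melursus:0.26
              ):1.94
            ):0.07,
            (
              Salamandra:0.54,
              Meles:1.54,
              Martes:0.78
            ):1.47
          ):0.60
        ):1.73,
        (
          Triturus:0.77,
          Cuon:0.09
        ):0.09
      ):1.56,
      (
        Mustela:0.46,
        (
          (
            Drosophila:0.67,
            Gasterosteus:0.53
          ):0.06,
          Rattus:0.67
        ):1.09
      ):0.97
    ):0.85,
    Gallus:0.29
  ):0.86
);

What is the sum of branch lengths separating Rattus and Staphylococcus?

The path runs Rattus → … → MRCA → … → Staphylococcus; the MRCA is the node subtending ((((Staphylococcus,(Yersinia,Hylobates)),((Gorilla,(Meleagris,Melursus)),(Salamandra,Meles,Martes))),(Triturus,Cuon)),(Mustela,((Drosophila,Gasterosteus),Rattus))).
Branch lengths along that path: 0.67 + 1.09 + 0.97 + 1.56 + 1.73 + 1.31 + 1.65 = 8.98.

8.98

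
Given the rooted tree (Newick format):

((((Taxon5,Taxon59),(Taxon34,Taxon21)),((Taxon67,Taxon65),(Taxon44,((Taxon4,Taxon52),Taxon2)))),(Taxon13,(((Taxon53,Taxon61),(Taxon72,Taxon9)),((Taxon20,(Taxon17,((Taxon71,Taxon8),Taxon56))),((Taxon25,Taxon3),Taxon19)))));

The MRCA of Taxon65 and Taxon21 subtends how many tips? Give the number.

The MRCA of Taxon65 and Taxon21 is the node subtending (((Taxon5,Taxon59),(Taxon34,Taxon21)),((Taxon67,Taxon65),(Taxon44,((Taxon4,Taxon52),Taxon2)))).
That clade contains 10 terminal taxa: Taxon2, Taxon21, Taxon34, Taxon4, Taxon44, Taxon5, Taxon52, Taxon59, Taxon65, Taxon67.

10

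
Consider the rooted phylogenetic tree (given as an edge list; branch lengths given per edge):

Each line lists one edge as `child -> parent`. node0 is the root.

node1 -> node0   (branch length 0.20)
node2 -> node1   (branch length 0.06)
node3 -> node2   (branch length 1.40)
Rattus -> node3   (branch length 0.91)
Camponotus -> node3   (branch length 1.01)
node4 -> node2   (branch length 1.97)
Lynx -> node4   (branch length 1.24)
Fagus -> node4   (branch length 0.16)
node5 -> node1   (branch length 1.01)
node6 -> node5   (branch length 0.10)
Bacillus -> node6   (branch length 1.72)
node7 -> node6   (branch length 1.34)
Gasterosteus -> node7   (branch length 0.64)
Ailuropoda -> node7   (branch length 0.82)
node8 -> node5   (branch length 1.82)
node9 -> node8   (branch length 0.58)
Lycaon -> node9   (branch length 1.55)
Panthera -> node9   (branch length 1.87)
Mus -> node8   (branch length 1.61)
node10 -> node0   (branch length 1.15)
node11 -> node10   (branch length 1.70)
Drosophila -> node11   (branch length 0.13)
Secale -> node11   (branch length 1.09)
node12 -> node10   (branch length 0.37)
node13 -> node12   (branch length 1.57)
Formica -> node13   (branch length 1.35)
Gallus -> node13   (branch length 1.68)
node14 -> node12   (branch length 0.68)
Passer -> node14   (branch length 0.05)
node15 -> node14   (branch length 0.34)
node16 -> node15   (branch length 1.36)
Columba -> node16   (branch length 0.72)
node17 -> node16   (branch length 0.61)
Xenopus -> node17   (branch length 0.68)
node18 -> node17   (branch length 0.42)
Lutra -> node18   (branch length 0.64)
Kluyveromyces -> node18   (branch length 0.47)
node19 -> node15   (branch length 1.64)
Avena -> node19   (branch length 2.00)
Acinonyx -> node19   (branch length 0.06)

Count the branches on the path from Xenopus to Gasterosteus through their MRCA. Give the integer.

12

The MRCA of Xenopus and Gasterosteus is the root of the tree.
From Xenopus up to that node: 7 branches. From Gasterosteus up to the same node: 5 branches. Total: 7 + 5 = 12.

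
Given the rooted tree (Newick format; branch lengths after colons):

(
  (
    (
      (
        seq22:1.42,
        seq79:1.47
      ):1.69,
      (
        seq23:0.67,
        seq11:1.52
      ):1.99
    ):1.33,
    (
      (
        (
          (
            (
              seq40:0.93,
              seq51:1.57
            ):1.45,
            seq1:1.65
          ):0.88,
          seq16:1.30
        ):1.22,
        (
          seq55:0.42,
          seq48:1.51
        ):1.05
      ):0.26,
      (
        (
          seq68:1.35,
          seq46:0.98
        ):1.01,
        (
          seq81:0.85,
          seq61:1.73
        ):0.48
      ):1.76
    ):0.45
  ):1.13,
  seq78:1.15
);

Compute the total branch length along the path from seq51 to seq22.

10.27

The path runs seq51 → … → MRCA → … → seq22; the MRCA is the node subtending (((seq22,seq79),(seq23,seq11)),(((((seq40,seq51),seq1),seq16),(seq55,seq48)),((seq68,seq46),(seq81,seq61)))).
Branch lengths along that path: 1.57 + 1.45 + 0.88 + 1.22 + 0.26 + 0.45 + 1.33 + 1.69 + 1.42 = 10.27.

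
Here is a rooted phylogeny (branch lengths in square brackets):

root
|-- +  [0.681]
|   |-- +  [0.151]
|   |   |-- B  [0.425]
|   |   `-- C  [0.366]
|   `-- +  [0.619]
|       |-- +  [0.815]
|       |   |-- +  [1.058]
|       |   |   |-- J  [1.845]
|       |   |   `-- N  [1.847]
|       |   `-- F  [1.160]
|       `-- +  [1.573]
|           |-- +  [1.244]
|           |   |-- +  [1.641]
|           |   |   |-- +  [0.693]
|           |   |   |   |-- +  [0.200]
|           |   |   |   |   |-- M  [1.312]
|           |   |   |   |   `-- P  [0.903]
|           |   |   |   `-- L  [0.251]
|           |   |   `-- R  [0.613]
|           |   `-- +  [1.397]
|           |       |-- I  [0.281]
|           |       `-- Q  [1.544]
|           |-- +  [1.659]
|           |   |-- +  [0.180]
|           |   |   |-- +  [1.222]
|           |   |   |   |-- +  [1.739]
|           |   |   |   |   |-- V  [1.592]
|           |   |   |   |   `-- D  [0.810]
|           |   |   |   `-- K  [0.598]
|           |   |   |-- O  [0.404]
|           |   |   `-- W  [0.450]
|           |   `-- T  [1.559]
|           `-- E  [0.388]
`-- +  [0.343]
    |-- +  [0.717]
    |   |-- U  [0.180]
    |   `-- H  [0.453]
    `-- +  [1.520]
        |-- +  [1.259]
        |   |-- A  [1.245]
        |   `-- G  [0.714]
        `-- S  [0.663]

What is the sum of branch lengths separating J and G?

The path runs J → … → MRCA → … → G; the MRCA is the root of the tree.
Branch lengths along that path: 1.845 + 1.058 + 0.815 + 0.619 + 0.681 + 0.343 + 1.520 + 1.259 + 0.714 = 8.854.

8.854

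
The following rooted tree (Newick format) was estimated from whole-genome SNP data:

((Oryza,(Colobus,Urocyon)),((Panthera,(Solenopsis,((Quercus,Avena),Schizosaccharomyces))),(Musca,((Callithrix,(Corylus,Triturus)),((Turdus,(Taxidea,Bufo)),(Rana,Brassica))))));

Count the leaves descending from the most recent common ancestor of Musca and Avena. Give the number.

The MRCA of Musca and Avena is the node subtending ((Panthera,(Solenopsis,((Quercus,Avena),Schizosaccharomyces))),(Musca,((Callithrix,(Corylus,Triturus)),((Turdus,(Taxidea,Bufo)),(Rana,Brassica))))).
That clade contains 14 terminal taxa: Avena, Brassica, Bufo, Callithrix, Corylus, Musca, Panthera, Quercus, Rana, Schizosaccharomyces, Solenopsis, Taxidea, Triturus, Turdus.

14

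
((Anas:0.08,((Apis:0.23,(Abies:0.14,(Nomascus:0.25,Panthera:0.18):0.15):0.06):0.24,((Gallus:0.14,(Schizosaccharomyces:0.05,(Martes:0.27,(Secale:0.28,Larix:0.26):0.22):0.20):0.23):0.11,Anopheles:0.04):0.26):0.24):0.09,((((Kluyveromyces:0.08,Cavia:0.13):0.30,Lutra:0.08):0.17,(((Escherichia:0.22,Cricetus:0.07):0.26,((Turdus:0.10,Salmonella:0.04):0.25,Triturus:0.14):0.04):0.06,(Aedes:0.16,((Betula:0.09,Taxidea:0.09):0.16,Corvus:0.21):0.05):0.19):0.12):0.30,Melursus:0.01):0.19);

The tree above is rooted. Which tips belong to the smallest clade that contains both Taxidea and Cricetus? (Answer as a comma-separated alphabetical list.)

Aedes, Betula, Corvus, Cricetus, Escherichia, Salmonella, Taxidea, Triturus, Turdus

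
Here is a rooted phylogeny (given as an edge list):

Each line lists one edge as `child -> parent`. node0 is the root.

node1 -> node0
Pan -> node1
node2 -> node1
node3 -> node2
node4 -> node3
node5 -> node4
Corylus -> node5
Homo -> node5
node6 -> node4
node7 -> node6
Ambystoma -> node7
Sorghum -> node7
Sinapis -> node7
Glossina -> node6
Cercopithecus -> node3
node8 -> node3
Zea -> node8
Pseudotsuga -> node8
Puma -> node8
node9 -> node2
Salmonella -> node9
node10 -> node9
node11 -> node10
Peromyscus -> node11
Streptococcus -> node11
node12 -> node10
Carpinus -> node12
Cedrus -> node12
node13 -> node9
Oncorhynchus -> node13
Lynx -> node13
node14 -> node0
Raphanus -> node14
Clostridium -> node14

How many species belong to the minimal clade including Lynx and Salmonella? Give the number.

7

The MRCA of Lynx and Salmonella is the node subtending (Salmonella,((Peromyscus,Streptococcus),(Carpinus,Cedrus)),(Oncorhynchus,Lynx)).
That clade contains 7 terminal taxa: Carpinus, Cedrus, Lynx, Oncorhynchus, Peromyscus, Salmonella, Streptococcus.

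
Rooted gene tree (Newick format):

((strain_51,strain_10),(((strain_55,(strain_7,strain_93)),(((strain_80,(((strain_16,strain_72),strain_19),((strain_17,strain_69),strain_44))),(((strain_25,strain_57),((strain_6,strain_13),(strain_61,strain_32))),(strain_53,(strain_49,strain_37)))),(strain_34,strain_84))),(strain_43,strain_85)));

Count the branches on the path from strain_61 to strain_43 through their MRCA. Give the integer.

10

The MRCA of strain_61 and strain_43 is the node subtending (((strain_55,(strain_7,strain_93)),(((strain_80,(((strain_16,strain_72),strain_19),((strain_17,strain_69),strain_44))),(((strain_25,strain_57),((strain_6,strain_13),(strain_61,strain_32))),(strain_53,(strain_49,strain_37)))),(strain_34,strain_84))),(strain_43,strain_85)).
From strain_61 up to that node: 8 branches. From strain_43 up to the same node: 2 branches. Total: 8 + 2 = 10.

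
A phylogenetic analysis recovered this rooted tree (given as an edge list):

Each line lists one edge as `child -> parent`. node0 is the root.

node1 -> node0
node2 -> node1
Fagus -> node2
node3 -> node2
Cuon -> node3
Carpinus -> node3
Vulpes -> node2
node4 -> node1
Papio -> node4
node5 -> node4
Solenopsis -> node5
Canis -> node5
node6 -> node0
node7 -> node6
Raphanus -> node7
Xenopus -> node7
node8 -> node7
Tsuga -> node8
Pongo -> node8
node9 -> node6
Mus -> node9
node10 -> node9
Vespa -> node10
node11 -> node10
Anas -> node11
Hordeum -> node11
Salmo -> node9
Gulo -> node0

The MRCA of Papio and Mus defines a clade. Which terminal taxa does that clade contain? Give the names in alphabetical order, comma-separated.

Tracing Papio: it sits inside (Papio,(Solenopsis,Canis)).
Tracing Mus: it sits inside (Mus,(Vespa,(Anas,Hordeum)),Salmo).
The smallest clade enclosing both is the whole tree (their MRCA is the root), so the answer is all 17 tips in alphabetical order.

Anas, Canis, Carpinus, Cuon, Fagus, Gulo, Hordeum, Mus, Papio, Pongo, Raphanus, Salmo, Solenopsis, Tsuga, Vespa, Vulpes, Xenopus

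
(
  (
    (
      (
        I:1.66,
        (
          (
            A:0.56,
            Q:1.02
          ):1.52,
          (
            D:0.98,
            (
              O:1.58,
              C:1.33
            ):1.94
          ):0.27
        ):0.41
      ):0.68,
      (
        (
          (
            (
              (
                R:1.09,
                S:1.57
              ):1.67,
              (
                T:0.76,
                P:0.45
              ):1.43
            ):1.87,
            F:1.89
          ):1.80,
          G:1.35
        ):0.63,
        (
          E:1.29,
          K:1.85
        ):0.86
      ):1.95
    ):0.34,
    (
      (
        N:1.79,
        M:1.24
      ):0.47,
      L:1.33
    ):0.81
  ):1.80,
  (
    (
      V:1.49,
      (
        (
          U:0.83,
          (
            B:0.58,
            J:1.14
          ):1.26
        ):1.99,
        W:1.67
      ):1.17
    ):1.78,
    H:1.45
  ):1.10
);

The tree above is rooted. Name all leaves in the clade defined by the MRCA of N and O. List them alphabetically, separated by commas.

Tracing N: it sits inside (N,M).
Tracing O: it sits inside (O,C).
The smallest clade enclosing both is (((I,((A,Q),(D,(O,C)))),(((((R,S),(T,P)),F),G),(E,K))),((N,M),L)); the answer is its 17 terminal taxa in alphabetical order.

A, C, D, E, F, G, I, K, L, M, N, O, P, Q, R, S, T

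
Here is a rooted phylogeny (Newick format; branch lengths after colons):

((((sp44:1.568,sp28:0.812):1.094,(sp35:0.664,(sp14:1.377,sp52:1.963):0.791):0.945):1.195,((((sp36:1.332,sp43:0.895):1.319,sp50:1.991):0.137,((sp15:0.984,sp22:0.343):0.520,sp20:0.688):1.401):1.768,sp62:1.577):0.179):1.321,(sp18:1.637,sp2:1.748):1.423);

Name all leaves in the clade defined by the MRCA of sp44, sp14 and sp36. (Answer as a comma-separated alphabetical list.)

Tracing sp44: it sits inside (sp44,sp28).
Tracing sp14: it sits inside (sp14,sp52).
Tracing sp36: it sits inside (sp36,sp43).
The smallest clade enclosing all 3 is (((sp44,sp28),(sp35,(sp14,sp52))),((((sp36,sp43),sp50),((sp15,sp22),sp20)),sp62)); the answer is its 12 terminal taxa in alphabetical order.

sp14, sp15, sp20, sp22, sp28, sp35, sp36, sp43, sp44, sp50, sp52, sp62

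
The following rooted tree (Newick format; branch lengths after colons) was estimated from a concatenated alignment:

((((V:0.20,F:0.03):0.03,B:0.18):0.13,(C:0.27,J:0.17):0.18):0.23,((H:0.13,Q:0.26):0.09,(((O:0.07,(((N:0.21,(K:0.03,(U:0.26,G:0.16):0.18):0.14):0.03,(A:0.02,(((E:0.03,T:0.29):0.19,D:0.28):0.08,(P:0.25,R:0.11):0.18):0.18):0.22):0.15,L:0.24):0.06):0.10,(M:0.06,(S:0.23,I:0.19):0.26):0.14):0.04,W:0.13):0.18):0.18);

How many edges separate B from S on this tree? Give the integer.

The MRCA of B and S is the root of the tree.
From B up to that node: 3 branches. From S up to the same node: 6 branches. Total: 3 + 6 = 9.

9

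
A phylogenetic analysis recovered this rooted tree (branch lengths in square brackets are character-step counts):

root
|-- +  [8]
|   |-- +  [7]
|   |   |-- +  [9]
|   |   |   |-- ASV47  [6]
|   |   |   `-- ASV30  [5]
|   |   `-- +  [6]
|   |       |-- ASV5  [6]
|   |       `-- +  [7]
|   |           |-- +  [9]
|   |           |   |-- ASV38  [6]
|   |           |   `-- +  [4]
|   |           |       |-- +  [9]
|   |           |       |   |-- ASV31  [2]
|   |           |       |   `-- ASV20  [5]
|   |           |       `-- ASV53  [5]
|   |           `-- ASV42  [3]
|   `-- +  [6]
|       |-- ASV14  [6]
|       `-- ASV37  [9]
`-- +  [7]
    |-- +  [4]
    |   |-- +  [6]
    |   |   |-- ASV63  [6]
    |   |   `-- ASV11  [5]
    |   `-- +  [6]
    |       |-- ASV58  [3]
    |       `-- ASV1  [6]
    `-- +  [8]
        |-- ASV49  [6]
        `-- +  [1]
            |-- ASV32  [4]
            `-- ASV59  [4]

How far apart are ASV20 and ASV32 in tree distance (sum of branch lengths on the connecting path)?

The path runs ASV20 → … → MRCA → … → ASV32; the MRCA is the root of the tree.
Branch lengths along that path: 5 + 9 + 4 + 9 + 7 + 6 + 7 + 8 + 7 + 8 + 1 + 4 = 75.

75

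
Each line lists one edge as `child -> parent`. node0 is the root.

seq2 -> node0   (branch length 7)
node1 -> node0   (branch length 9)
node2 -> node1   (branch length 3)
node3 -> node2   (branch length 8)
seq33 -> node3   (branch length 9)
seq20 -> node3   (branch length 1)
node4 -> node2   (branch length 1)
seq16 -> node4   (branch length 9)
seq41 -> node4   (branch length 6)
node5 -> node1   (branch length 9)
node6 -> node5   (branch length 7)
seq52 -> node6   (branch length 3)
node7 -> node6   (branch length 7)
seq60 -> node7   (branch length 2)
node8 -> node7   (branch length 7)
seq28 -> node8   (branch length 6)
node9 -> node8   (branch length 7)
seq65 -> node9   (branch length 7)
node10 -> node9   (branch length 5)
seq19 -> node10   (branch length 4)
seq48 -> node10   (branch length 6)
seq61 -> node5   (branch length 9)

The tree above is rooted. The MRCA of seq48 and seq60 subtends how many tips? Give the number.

The MRCA of seq48 and seq60 is the node subtending (seq60,(seq28,(seq65,(seq19,seq48)))).
That clade contains 5 terminal taxa: seq19, seq28, seq48, seq60, seq65.

5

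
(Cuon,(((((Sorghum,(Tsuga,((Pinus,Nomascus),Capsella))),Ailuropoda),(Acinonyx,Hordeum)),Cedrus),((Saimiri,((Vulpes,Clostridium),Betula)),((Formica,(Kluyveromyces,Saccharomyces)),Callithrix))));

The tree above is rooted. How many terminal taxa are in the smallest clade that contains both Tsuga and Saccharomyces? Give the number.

The MRCA of Tsuga and Saccharomyces is the node subtending (((((Sorghum,(Tsuga,((Pinus,Nomascus),Capsella))),Ailuropoda),(Acinonyx,Hordeum)),Cedrus),((Saimiri,((Vulpes,Clostridium),Betula)),((Formica,(Kluyveromyces,Saccharomyces)),Callithrix))).
That clade contains 17 terminal taxa: Acinonyx, Ailuropoda, Betula, Callithrix, Capsella, Cedrus, Clostridium, Formica, Hordeum, Kluyveromyces, Nomascus, Pinus, Saccharomyces, Saimiri, Sorghum, Tsuga, Vulpes.

17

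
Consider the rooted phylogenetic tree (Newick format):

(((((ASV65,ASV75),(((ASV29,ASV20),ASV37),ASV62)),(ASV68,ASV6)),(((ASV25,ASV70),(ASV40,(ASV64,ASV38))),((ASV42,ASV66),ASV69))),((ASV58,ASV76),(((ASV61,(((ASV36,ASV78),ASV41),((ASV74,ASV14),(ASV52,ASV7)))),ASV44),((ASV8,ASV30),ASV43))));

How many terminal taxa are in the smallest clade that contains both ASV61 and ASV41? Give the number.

8

The MRCA of ASV61 and ASV41 is the node subtending (ASV61,(((ASV36,ASV78),ASV41),((ASV74,ASV14),(ASV52,ASV7)))).
That clade contains 8 terminal taxa: ASV14, ASV36, ASV41, ASV52, ASV61, ASV7, ASV74, ASV78.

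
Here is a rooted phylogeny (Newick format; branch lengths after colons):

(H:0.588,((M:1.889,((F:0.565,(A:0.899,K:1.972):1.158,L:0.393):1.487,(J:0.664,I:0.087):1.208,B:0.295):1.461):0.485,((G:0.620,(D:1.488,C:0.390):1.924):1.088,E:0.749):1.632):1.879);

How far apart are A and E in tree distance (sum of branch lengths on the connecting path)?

The path runs A → … → MRCA → … → E; the MRCA is the node subtending ((M,((F,(A,K),L),(J,I),B)),((G,(D,C)),E)).
Branch lengths along that path: 0.899 + 1.158 + 1.487 + 1.461 + 0.485 + 1.632 + 0.749 = 7.871.

7.871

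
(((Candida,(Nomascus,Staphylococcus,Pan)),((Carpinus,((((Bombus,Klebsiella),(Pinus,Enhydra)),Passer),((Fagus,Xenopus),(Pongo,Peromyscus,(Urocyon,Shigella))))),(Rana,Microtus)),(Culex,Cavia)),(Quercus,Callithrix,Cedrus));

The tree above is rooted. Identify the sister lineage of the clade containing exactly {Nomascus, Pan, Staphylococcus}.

The clade containing exactly {Nomascus, Pan, Staphylococcus} attaches to the tree at the node subtending (Candida,(Nomascus,Staphylococcus,Pan)).
The other lineage descending from that same node — the sister group — is the single tip Candida.

Candida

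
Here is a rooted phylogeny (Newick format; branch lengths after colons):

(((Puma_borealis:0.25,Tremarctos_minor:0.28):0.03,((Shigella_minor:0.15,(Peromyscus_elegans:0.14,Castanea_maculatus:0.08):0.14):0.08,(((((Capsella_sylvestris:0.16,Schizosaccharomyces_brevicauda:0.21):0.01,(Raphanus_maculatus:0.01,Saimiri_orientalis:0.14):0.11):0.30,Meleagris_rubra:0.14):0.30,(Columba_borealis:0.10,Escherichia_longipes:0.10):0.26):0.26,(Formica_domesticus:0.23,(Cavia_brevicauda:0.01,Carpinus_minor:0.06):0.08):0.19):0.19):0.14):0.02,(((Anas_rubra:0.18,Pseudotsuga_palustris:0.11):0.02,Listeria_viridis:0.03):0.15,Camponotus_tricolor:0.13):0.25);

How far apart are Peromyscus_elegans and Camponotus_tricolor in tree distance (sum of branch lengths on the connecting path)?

The path runs Peromyscus_elegans → … → MRCA → … → Camponotus_tricolor; the MRCA is the root of the tree.
Branch lengths along that path: 0.14 + 0.14 + 0.08 + 0.14 + 0.02 + 0.25 + 0.13 = 0.90.

0.90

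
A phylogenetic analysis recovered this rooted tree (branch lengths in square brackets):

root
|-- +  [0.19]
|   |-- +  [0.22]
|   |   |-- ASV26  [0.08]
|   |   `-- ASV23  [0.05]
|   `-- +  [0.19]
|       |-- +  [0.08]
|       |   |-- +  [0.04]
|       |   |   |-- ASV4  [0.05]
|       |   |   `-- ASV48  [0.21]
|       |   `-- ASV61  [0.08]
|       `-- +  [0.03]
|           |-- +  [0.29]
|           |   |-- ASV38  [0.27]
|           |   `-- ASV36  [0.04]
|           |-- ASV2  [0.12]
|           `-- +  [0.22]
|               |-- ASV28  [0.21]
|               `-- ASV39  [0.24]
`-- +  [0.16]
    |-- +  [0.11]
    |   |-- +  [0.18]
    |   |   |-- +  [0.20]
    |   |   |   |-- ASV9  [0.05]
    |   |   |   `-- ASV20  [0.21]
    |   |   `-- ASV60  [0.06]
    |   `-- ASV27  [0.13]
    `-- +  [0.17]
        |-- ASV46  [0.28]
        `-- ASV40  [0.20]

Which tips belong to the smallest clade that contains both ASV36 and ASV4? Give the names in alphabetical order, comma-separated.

ASV2, ASV28, ASV36, ASV38, ASV39, ASV4, ASV48, ASV61

Tracing ASV36: it sits inside (ASV38,ASV36).
Tracing ASV4: it sits inside (ASV4,ASV48).
The smallest clade enclosing both is (((ASV4,ASV48),ASV61),((ASV38,ASV36),ASV2,(ASV28,ASV39))); the answer is its 8 terminal taxa in alphabetical order.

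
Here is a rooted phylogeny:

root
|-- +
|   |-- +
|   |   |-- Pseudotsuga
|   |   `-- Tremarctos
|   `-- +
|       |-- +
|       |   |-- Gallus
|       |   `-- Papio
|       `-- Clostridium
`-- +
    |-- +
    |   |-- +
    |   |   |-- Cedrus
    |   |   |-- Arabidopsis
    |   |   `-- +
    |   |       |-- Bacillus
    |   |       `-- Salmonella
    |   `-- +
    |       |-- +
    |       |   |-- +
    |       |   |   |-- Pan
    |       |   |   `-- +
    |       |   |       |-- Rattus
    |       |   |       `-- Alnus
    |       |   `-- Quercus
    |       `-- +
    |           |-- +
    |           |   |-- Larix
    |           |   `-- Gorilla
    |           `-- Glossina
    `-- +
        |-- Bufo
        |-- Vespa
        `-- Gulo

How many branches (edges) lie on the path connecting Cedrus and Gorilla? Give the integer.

The MRCA of Cedrus and Gorilla is the node subtending ((Cedrus,Arabidopsis,(Bacillus,Salmonella)),(((Pan,(Rattus,Alnus)),Quercus),((Larix,Gorilla),Glossina))).
From Cedrus up to that node: 2 branches. From Gorilla up to the same node: 4 branches. Total: 2 + 4 = 6.

6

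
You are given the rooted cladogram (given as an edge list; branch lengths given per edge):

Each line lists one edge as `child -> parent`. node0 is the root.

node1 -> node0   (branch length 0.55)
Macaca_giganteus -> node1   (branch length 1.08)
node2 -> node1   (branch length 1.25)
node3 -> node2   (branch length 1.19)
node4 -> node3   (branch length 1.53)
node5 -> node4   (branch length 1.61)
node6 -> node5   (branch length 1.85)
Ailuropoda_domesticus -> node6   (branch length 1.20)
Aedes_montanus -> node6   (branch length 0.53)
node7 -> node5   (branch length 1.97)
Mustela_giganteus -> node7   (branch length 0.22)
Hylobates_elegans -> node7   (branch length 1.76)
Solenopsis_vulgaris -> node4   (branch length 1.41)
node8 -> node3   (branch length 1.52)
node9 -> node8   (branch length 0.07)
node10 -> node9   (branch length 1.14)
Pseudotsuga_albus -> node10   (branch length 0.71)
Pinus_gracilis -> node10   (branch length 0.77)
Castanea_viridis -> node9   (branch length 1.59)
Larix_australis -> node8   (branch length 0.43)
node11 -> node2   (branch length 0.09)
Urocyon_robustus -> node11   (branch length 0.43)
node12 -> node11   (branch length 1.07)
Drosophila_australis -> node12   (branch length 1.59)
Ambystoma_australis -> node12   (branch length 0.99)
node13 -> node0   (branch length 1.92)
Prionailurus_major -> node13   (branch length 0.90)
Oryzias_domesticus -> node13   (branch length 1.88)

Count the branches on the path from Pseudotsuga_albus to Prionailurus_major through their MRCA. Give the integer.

9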